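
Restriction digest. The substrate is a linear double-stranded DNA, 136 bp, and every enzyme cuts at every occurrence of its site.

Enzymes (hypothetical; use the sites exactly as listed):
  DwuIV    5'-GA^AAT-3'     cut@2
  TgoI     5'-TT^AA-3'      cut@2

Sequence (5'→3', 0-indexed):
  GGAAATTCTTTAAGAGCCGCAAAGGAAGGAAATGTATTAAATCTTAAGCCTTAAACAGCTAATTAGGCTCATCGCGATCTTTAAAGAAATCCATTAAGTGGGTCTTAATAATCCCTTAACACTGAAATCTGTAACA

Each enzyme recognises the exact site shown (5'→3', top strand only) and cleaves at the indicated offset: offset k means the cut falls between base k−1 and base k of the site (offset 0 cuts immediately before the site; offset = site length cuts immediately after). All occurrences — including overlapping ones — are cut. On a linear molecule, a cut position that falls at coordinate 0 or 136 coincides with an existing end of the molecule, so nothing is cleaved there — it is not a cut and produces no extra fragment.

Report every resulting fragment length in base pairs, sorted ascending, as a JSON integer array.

[3,5,7,7,8,8,8,8,11,11,11,19,30]

Site scan:
  DwuIV (GAAAT, off=2): starts [1, 28, 85, 123] → cuts [3, 30, 87, 125]
  TgoI (TTAA, off=2): starts [9, 36, 43, 50, 80, 93, 104, 115] → cuts [11, 38, 45, 52, 82, 95, 106, 117]

All cut coordinates (distinct, sorted): [3, 11, 30, 38, 45, 52, 82, 87, 95, 106, 117, 125]

Fragments:
  [0,3): 3 bp
  [3,11): 8 bp
  [11,30): 19 bp
  [30,38): 8 bp
  [38,45): 7 bp
  [45,52): 7 bp
  [52,82): 30 bp
  [82,87): 5 bp
  [87,95): 8 bp
  [95,106): 11 bp
  [106,117): 11 bp
  [117,125): 8 bp
  [125,136): 11 bp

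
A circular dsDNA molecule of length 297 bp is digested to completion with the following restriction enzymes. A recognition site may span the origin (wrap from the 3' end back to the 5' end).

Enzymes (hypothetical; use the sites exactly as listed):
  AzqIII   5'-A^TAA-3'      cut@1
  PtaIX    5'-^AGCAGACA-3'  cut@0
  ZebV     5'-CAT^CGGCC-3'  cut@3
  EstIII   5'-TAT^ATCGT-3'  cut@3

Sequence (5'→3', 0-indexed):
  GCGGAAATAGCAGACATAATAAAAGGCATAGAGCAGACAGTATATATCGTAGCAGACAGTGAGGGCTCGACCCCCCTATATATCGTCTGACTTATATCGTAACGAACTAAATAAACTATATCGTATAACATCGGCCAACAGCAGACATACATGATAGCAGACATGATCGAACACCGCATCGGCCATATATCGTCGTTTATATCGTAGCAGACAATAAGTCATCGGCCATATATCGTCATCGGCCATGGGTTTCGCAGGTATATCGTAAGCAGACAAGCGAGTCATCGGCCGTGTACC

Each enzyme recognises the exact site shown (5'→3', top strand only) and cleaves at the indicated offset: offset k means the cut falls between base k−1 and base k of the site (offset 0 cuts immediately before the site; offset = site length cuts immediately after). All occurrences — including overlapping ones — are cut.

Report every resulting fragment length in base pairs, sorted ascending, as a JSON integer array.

[3,5,5,6,6,6,8,8,8,8,8,9,9,9,12,12,14,14,16,16,18,20,22,24,31]

Scan for sites:
  AzqIII (ATAA, off=1): starts [15, 18, 110, 124, 213] → cuts [16, 19, 111, 125, 214]
  PtaIX (AGCAGACA, off=0): starts [8, 31, 50, 139, 155, 205, 267] → cuts [8, 31, 50, 139, 155, 205, 267]
  ZebV (CATCGGCC, off=3): starts [128, 176, 219, 236, 282] → cuts [131, 179, 222, 239, 285]
  EstIII (TATATCGT, off=3): starts [42, 78, 92, 116, 185, 197, 228, 258] → cuts [45, 81, 95, 119, 188, 200, 231, 261]

Pooled cuts: [8, 16, 19, 31, 45, 50, 81, 95, 111, 119, 125, 131, 139, 155, 179, 188, 200, 205, 214, 222, 231, 239, 261, 267, 285]

Fragment lengths:
  8→16: 8 bp
  16→19: 3 bp
  19→31: 12 bp
  31→45: 14 bp
  45→50: 5 bp
  50→81: 31 bp
  81→95: 14 bp
  95→111: 16 bp
  111→119: 8 bp
  119→125: 6 bp
  125→131: 6 bp
  131→139: 8 bp
  139→155: 16 bp
  155→179: 24 bp
  179→188: 9 bp
  188→200: 12 bp
  200→205: 5 bp
  205→214: 9 bp
  214→222: 8 bp
  222→231: 9 bp
  231→239: 8 bp
  239→261: 22 bp
  261→267: 6 bp
  267→285: 18 bp
  285→8 (wrap): 297-285+8 = 20 bp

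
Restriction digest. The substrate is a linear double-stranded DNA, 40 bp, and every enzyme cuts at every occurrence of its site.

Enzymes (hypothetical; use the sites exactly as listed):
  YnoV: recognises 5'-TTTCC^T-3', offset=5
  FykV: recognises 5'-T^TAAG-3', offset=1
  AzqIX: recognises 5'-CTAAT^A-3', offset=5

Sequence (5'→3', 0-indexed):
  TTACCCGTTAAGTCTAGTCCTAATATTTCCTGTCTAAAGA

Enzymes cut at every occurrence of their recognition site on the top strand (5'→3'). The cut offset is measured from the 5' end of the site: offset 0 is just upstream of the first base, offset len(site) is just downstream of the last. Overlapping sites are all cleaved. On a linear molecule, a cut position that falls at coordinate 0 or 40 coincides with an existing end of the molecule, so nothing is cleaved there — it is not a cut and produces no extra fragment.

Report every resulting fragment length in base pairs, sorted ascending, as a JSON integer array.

Site scan:
  YnoV (TTTCCT, off=5): starts [25] → cuts [30]
  FykV (TTAAG, off=1): starts [7] → cuts [8]
  AzqIX (CTAATA, off=5): starts [19] → cuts [24]

Pooled cuts: [8, 24, 30]

Fragment lengths:
  [0,8): 8 bp
  [8,24): 16 bp
  [24,30): 6 bp
  [30,40): 10 bp

[6,8,10,16]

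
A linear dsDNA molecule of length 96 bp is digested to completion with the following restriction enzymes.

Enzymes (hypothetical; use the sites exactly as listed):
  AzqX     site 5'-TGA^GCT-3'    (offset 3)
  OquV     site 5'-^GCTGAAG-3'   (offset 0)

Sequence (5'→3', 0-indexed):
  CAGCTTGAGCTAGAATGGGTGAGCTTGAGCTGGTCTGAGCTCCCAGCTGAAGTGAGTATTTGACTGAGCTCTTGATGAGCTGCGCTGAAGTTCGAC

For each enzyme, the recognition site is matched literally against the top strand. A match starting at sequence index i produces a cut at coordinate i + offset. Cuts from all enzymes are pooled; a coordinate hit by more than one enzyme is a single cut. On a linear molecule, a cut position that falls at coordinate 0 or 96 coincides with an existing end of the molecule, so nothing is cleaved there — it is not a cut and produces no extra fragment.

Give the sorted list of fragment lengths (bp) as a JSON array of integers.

Per-enzyme occurrences:
  AzqX TGAGCT/3: at [5, 19, 25, 35, 64, 75] ⇒ [8, 22, 28, 38, 67, 78]
  OquV GCTGAAG/0: at [45, 83] ⇒ [45, 83]

All cut coordinates (distinct, sorted): [8, 22, 28, 38, 45, 67, 78, 83]

Fragment lengths:
  [0,8): 8 bp
  [8,22): 14 bp
  [22,28): 6 bp
  [28,38): 10 bp
  [38,45): 7 bp
  [45,67): 22 bp
  [67,78): 11 bp
  [78,83): 5 bp
  [83,96): 13 bp

[5,6,7,8,10,11,13,14,22]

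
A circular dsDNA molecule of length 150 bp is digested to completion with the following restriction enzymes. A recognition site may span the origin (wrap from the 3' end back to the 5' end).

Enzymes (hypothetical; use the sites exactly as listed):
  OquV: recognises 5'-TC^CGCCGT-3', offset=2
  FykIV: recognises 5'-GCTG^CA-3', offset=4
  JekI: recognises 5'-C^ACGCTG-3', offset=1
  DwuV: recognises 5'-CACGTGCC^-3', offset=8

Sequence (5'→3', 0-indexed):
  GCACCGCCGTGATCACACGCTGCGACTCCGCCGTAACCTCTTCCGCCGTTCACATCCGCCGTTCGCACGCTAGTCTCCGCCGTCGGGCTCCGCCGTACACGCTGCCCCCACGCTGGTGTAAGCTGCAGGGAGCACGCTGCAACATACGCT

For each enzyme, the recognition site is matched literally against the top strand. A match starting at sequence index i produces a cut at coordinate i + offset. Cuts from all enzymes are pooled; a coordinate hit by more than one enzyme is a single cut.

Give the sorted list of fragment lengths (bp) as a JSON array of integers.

Per-enzyme occurrences:
  OquV (TCCGCCGT, off=2): starts [26, 41, 54, 75, 88] → cuts [28, 43, 56, 77, 90]
  FykIV (GCTGCA, off=4): starts [121, 135, 147] → cuts [1, 125, 139]
  JekI (CACGCTG, off=1): starts [15, 97, 108, 132] → cuts [16, 98, 109, 133]
  DwuV (CACGTGCC, off=8): no sites

Pooled cuts: [1, 16, 28, 43, 56, 77, 90, 98, 109, 125, 133, 139]

Fragment lengths:
  1→16: 15 bp
  16→28: 12 bp
  28→43: 15 bp
  43→56: 13 bp
  56→77: 21 bp
  77→90: 13 bp
  90→98: 8 bp
  98→109: 11 bp
  109→125: 16 bp
  125→133: 8 bp
  133→139: 6 bp
  139→1 (wrap): 150-139+1 = 12 bp

[6,8,8,11,12,12,13,13,15,15,16,21]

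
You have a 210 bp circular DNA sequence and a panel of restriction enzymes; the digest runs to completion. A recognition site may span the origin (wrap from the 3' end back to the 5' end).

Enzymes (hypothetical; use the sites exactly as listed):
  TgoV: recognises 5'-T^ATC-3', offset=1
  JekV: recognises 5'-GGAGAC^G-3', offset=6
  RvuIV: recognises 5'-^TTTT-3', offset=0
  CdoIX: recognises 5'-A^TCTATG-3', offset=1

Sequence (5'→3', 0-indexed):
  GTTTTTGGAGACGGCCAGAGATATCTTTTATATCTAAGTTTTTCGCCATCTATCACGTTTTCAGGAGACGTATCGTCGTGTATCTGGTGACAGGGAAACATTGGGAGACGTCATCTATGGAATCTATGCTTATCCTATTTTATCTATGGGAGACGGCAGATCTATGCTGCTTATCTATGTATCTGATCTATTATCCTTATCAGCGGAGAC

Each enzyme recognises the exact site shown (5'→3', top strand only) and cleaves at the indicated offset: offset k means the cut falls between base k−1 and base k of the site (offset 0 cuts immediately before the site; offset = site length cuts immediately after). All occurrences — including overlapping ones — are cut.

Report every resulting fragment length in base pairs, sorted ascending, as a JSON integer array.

Per-enzyme occurrences:
  TgoV TATC/1: at [21, 30, 50, 70, 80, 130, 140, 171, 179, 191, 197] ⇒ [22, 31, 51, 71, 81, 131, 141, 172, 180, 192, 198]
  JekV GGAGACG/6: at [6, 63, 103, 148, 204] ⇒ [0, 12, 69, 109, 154]
  RvuIV TTTT/0: at [1, 2, 25, 38, 39, 57, 137] ⇒ [1, 2, 25, 38, 39, 57, 137]
  CdoIX ATCTATG/1: at [112, 121, 141, 159, 172] ⇒ [113, 122, 142, 160, 173]

All cut coordinates (distinct, sorted): [0, 1, 2, 12, 22, 25, 31, 38, 39, 51, 57, 69, 71, 81, 109, 113, 122, 131, 137, 141, 142, 154, 160, 172, 173, 180, 192, 198]

Fragments:
  0→1: 1 bp
  1→2: 1 bp
  2→12: 10 bp
  12→22: 10 bp
  22→25: 3 bp
  25→31: 6 bp
  31→38: 7 bp
  38→39: 1 bp
  39→51: 12 bp
  51→57: 6 bp
  57→69: 12 bp
  69→71: 2 bp
  71→81: 10 bp
  81→109: 28 bp
  109→113: 4 bp
  113→122: 9 bp
  122→131: 9 bp
  131→137: 6 bp
  137→141: 4 bp
  141→142: 1 bp
  142→154: 12 bp
  154→160: 6 bp
  160→172: 12 bp
  172→173: 1 bp
  173→180: 7 bp
  180→192: 12 bp
  192→198: 6 bp
  198→0 (wrap): 210-198+0 = 12 bp

[1,1,1,1,1,2,3,4,4,6,6,6,6,6,7,7,9,9,10,10,10,12,12,12,12,12,12,28]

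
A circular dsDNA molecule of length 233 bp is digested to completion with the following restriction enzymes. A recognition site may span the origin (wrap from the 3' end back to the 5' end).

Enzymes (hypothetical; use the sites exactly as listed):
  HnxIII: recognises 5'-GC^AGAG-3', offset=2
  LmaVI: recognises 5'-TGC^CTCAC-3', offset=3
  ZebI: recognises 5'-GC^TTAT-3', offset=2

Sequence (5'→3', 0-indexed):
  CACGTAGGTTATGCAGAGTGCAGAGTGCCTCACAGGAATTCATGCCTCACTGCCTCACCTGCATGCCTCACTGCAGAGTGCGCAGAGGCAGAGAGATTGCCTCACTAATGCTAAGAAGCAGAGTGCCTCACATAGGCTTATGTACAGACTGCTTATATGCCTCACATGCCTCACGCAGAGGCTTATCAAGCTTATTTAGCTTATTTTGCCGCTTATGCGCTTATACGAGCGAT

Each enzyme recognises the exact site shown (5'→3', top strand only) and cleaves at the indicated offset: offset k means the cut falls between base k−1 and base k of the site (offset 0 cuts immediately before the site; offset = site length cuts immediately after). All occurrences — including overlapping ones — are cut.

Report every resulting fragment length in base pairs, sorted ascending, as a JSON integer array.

Scan for sites:
  HnxIII (GCAGAG, off=2): starts [12, 19, 72, 81, 87, 117, 174] → cuts [14, 21, 74, 83, 89, 119, 176]
  LmaVI (TGCCTCAC, off=3): starts [25, 42, 50, 63, 97, 123, 157, 166] → cuts [28, 45, 53, 66, 100, 126, 160, 169]
  ZebI (GCTTAT, off=2): starts [135, 150, 180, 189, 198, 210, 218] → cuts [137, 152, 182, 191, 200, 212, 220]

All cut coordinates (distinct, sorted): [14, 21, 28, 45, 53, 66, 74, 83, 89, 100, 119, 126, 137, 152, 160, 169, 176, 182, 191, 200, 212, 220]

Fragment lengths:
  14→21: 7 bp
  21→28: 7 bp
  28→45: 17 bp
  45→53: 8 bp
  53→66: 13 bp
  66→74: 8 bp
  74→83: 9 bp
  83→89: 6 bp
  89→100: 11 bp
  100→119: 19 bp
  119→126: 7 bp
  126→137: 11 bp
  137→152: 15 bp
  152→160: 8 bp
  160→169: 9 bp
  169→176: 7 bp
  176→182: 6 bp
  182→191: 9 bp
  191→200: 9 bp
  200→212: 12 bp
  212→220: 8 bp
  220→14 (wrap): 233-220+14 = 27 bp

[6,6,7,7,7,7,8,8,8,8,9,9,9,9,11,11,12,13,15,17,19,27]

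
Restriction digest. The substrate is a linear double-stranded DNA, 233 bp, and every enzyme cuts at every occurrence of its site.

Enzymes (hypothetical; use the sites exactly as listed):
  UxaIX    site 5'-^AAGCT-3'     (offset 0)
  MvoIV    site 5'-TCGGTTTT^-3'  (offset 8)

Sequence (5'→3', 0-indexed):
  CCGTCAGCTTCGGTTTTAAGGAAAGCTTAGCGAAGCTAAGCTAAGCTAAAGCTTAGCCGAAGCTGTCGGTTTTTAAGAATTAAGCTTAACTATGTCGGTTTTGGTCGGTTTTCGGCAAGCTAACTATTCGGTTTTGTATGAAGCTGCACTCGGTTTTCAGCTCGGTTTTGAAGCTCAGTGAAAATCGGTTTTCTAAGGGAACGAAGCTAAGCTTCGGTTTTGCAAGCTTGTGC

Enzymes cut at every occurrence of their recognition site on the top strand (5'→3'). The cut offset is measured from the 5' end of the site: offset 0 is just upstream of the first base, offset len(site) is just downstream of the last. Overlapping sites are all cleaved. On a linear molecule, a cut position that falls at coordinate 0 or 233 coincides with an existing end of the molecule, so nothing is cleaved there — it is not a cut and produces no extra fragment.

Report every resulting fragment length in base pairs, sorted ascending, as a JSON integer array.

[1,2,4,5,5,5,5,5,6,8,10,10,10,11,11,12,13,14,17,17,19,21,22]

Per-enzyme occurrences:
  UxaIX (AAGCT, off=0): starts [22, 32, 37, 42, 48, 59, 81, 116, 140, 170, 203, 208, 223] → cuts [22, 32, 37, 42, 48, 59, 81, 116, 140, 170, 203, 208, 223]
  MvoIV (TCGGTTTT, off=8): starts [9, 65, 94, 104, 127, 149, 161, 184, 213] → cuts [17, 73, 102, 112, 135, 157, 169, 192, 221]

All cut coordinates (distinct, sorted): [17, 22, 32, 37, 42, 48, 59, 73, 81, 102, 112, 116, 135, 140, 157, 169, 170, 192, 203, 208, 221, 223]

Fragment lengths:
  [0,17): 17 bp
  [17,22): 5 bp
  [22,32): 10 bp
  [32,37): 5 bp
  [37,42): 5 bp
  [42,48): 6 bp
  [48,59): 11 bp
  [59,73): 14 bp
  [73,81): 8 bp
  [81,102): 21 bp
  [102,112): 10 bp
  [112,116): 4 bp
  [116,135): 19 bp
  [135,140): 5 bp
  [140,157): 17 bp
  [157,169): 12 bp
  [169,170): 1 bp
  [170,192): 22 bp
  [192,203): 11 bp
  [203,208): 5 bp
  [208,221): 13 bp
  [221,223): 2 bp
  [223,233): 10 bp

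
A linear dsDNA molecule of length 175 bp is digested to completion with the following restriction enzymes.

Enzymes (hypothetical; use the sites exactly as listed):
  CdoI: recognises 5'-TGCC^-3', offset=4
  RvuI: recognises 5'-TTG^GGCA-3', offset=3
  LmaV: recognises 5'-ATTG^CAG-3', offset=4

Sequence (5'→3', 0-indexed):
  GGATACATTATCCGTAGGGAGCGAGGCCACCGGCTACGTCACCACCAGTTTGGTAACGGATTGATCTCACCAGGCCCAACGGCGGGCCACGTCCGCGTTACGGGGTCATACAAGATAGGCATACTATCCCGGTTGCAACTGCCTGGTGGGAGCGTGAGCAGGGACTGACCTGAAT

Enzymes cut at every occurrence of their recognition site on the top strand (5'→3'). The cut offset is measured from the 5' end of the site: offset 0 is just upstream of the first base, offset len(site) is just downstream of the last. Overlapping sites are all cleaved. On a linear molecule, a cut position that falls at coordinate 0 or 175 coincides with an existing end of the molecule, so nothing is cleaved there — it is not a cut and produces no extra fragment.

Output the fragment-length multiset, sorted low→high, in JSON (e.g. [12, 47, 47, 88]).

[32,143]

Site scan:
  CdoI (TGCC, off=4): starts [139] → cuts [143]
  RvuI (TTGGGCA, off=3): no sites
  LmaV (ATTGCAG, off=4): no sites

All cut coordinates (distinct, sorted): [143]

Fragments:
  [0,143): 143 bp
  [143,175): 32 bp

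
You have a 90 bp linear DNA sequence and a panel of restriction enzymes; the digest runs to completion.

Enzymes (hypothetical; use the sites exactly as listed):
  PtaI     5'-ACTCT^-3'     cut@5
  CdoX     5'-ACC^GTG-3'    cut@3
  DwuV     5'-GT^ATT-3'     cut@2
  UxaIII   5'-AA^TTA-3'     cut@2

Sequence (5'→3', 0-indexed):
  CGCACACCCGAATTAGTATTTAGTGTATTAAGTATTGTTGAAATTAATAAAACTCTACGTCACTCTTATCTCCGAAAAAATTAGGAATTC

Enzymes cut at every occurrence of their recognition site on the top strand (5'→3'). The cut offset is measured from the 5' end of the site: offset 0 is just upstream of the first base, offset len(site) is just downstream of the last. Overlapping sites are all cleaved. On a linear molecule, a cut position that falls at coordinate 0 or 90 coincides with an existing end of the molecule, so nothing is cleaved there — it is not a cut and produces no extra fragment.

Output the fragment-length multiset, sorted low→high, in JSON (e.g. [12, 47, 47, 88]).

Per-enzyme occurrences:
  PtaI ACTCT/5: at [51, 61] ⇒ [56, 66]
  CdoX (ACCGTG, off=3): no sites
  DwuV GTATT/2: at [15, 24, 31] ⇒ [17, 26, 33]
  UxaIII AATTA/2: at [10, 41, 78] ⇒ [12, 43, 80]

All cut coordinates (distinct, sorted): [12, 17, 26, 33, 43, 56, 66, 80]

Fragment lengths:
  [0,12): 12 bp
  [12,17): 5 bp
  [17,26): 9 bp
  [26,33): 7 bp
  [33,43): 10 bp
  [43,56): 13 bp
  [56,66): 10 bp
  [66,80): 14 bp
  [80,90): 10 bp

[5,7,9,10,10,10,12,13,14]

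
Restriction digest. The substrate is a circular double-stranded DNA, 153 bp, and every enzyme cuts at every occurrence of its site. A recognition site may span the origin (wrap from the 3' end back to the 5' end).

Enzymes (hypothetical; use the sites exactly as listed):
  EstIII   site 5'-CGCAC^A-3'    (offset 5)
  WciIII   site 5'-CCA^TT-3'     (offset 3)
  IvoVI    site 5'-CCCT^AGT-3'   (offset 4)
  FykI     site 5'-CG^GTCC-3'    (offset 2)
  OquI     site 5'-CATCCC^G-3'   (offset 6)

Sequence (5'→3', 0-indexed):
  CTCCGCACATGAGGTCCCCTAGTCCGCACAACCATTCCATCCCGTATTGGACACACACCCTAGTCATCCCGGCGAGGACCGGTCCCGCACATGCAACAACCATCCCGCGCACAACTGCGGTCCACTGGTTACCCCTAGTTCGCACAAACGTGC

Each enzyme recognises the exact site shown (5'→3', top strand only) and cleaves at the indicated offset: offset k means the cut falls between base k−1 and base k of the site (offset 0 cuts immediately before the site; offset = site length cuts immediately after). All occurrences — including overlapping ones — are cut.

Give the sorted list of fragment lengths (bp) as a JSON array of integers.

[5,6,7,9,9,9,9,9,11,12,16,16,17,18]

Per-enzyme occurrences:
  EstIII (CGCACA, off=5): starts [3, 24, 85, 107, 140] → cuts [8, 29, 90, 112, 145]
  WciIII (CCATT, off=3): starts [31] → cuts [34]
  IvoVI (CCCTAGT, off=4): starts [16, 57, 132] → cuts [20, 61, 136]
  FykI (CGGTCC, off=2): starts [79, 117] → cuts [81, 119]
  OquI (CATCCCG, off=6): starts [37, 64, 100] → cuts [43, 70, 106]

All cut coordinates (distinct, sorted): [8, 20, 29, 34, 43, 61, 70, 81, 90, 106, 112, 119, 136, 145]

Fragments:
  8→20: 12 bp
  20→29: 9 bp
  29→34: 5 bp
  34→43: 9 bp
  43→61: 18 bp
  61→70: 9 bp
  70→81: 11 bp
  81→90: 9 bp
  90→106: 16 bp
  106→112: 6 bp
  112→119: 7 bp
  119→136: 17 bp
  136→145: 9 bp
  145→8 (wrap): 153-145+8 = 16 bp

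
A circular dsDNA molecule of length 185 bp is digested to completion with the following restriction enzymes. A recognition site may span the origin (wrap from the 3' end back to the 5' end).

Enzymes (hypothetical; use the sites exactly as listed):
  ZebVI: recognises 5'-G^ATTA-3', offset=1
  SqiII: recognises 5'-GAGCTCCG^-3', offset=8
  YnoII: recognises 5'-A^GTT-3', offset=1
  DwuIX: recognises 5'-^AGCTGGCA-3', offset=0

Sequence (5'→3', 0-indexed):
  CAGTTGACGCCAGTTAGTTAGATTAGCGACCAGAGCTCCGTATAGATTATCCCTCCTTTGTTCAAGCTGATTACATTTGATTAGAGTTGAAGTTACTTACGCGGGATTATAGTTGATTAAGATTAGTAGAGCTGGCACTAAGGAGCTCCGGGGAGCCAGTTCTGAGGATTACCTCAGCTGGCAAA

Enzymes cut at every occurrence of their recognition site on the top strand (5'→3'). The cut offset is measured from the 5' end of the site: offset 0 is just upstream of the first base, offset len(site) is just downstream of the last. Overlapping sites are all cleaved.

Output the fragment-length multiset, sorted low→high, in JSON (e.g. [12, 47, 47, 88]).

[4,4,5,5,6,6,6,6,8,8,8,9,10,10,12,14,19,21,24]

Per-enzyme occurrences:
  ZebVI (GATTA, off=1): starts [20, 44, 68, 78, 104, 114, 120, 166] → cuts [21, 45, 69, 79, 105, 115, 121, 167]
  SqiII (GAGCTCCG, off=8): starts [32, 142] → cuts [40, 150]
  YnoII (AGTT, off=1): starts [1, 11, 15, 84, 90, 110, 157] → cuts [2, 12, 16, 85, 91, 111, 158]
  DwuIX (AGCTGGCA, off=0): starts [129, 175] → cuts [129, 175]

Pooled cuts: [2, 12, 16, 21, 40, 45, 69, 79, 85, 91, 105, 111, 115, 121, 129, 150, 158, 167, 175]

Fragment lengths:
  2→12: 10 bp
  12→16: 4 bp
  16→21: 5 bp
  21→40: 19 bp
  40→45: 5 bp
  45→69: 24 bp
  69→79: 10 bp
  79→85: 6 bp
  85→91: 6 bp
  91→105: 14 bp
  105→111: 6 bp
  111→115: 4 bp
  115→121: 6 bp
  121→129: 8 bp
  129→150: 21 bp
  150→158: 8 bp
  158→167: 9 bp
  167→175: 8 bp
  175→2 (wrap): 185-175+2 = 12 bp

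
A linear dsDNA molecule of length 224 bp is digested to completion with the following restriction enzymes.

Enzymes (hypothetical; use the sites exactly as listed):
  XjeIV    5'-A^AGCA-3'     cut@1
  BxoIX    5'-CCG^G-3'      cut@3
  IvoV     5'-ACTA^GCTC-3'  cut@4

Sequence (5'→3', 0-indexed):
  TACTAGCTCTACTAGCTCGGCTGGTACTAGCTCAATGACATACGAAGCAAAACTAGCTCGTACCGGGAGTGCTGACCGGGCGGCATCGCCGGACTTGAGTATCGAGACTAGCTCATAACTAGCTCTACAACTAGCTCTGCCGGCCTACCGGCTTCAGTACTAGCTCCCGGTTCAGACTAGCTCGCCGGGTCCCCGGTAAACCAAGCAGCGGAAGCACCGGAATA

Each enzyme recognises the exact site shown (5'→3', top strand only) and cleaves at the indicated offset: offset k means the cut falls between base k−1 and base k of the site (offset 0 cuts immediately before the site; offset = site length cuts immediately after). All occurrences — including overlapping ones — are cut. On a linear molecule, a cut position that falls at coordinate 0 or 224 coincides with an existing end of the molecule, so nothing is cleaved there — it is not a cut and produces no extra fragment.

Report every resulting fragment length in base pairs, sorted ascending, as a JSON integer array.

[5,5,7,7,8,8,8,8,9,9,9,10,10,10,11,12,12,13,13,15,16,19]

Scan for sites:
  XjeIV AAGCA/1: at [44, 202, 211] ⇒ [45, 203, 212]
  BxoIX CCGG/3: at [62, 75, 88, 139, 147, 166, 184, 192, 216] ⇒ [65, 78, 91, 142, 150, 169, 187, 195, 219]
  IvoV ACTAGCTC/4: at [1, 10, 25, 51, 106, 117, 129, 158, 175] ⇒ [5, 14, 29, 55, 110, 121, 133, 162, 179]

Pooled cuts: [5, 14, 29, 45, 55, 65, 78, 91, 110, 121, 133, 142, 150, 162, 169, 179, 187, 195, 203, 212, 219]

Fragments:
  [0,5): 5 bp
  [5,14): 9 bp
  [14,29): 15 bp
  [29,45): 16 bp
  [45,55): 10 bp
  [55,65): 10 bp
  [65,78): 13 bp
  [78,91): 13 bp
  [91,110): 19 bp
  [110,121): 11 bp
  [121,133): 12 bp
  [133,142): 9 bp
  [142,150): 8 bp
  [150,162): 12 bp
  [162,169): 7 bp
  [169,179): 10 bp
  [179,187): 8 bp
  [187,195): 8 bp
  [195,203): 8 bp
  [203,212): 9 bp
  [212,219): 7 bp
  [219,224): 5 bp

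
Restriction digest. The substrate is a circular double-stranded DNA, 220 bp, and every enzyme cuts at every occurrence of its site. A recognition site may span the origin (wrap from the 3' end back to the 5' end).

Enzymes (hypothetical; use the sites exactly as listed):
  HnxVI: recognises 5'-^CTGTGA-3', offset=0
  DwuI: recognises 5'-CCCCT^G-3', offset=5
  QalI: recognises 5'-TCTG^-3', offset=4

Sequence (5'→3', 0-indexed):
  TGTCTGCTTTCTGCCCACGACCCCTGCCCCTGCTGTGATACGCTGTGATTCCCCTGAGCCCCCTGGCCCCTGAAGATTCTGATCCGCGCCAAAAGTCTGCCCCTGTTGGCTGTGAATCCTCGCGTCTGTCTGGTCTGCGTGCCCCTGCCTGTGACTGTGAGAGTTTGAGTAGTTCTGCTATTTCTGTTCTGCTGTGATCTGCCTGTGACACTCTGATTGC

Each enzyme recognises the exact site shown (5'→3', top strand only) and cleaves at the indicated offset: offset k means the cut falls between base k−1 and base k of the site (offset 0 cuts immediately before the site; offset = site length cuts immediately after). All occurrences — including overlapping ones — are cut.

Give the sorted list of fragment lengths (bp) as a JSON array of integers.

[1,1,2,4,5,5,5,5,6,6,7,7,9,9,9,10,10,10,11,12,13,13,18,19,23]

Scan for sites:
  HnxVI CTGTGA/0: at [32, 42, 109, 148, 154, 191, 202] ⇒ [32, 42, 109, 148, 154, 191, 202]
  DwuI CCCCTG/5: at [20, 26, 50, 59, 66, 99, 141] ⇒ [25, 31, 55, 64, 71, 104, 146]
  QalI TCTG/4: at [2, 9, 77, 95, 124, 128, 133, 173, 182, 187, 197, 211] ⇒ [6, 13, 81, 99, 128, 132, 137, 177, 186, 191, 201, 215]

Pooled cuts: [6, 13, 25, 31, 32, 42, 55, 64, 71, 81, 99, 104, 109, 128, 132, 137, 146, 148, 154, 177, 186, 191, 201, 202, 215]

Fragment lengths:
  6→13: 7 bp
  13→25: 12 bp
  25→31: 6 bp
  31→32: 1 bp
  32→42: 10 bp
  42→55: 13 bp
  55→64: 9 bp
  64→71: 7 bp
  71→81: 10 bp
  81→99: 18 bp
  99→104: 5 bp
  104→109: 5 bp
  109→128: 19 bp
  128→132: 4 bp
  132→137: 5 bp
  137→146: 9 bp
  146→148: 2 bp
  148→154: 6 bp
  154→177: 23 bp
  177→186: 9 bp
  186→191: 5 bp
  191→201: 10 bp
  201→202: 1 bp
  202→215: 13 bp
  215→6 (wrap): 220-215+6 = 11 bp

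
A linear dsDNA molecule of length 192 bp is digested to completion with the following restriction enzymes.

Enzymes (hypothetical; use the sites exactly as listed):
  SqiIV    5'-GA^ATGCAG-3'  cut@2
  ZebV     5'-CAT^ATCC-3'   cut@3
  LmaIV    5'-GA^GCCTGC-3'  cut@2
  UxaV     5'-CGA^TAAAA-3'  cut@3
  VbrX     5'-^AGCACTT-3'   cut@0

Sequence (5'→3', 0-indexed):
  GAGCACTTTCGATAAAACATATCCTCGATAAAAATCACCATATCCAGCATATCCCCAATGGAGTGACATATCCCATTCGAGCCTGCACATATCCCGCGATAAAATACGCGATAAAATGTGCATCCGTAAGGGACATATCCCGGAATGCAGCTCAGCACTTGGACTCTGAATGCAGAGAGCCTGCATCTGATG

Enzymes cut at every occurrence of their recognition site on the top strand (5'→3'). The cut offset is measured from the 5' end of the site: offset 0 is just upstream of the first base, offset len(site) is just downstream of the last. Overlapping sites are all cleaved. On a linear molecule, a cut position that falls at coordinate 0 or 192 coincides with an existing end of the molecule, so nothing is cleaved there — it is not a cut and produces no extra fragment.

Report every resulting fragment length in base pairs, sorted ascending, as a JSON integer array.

[1,8,8,8,9,9,9,9,10,11,11,12,13,14,16,19,25]

Site scan:
  SqiIV GAATGCAG/2: at [142, 167] ⇒ [144, 169]
  ZebV CATATCC/3: at [17, 38, 47, 66, 87, 133] ⇒ [20, 41, 50, 69, 90, 136]
  LmaIV GAGCCTGC/2: at [78, 176] ⇒ [80, 178]
  UxaV CGATAAAA/3: at [9, 25, 96, 108] ⇒ [12, 28, 99, 111]
  VbrX AGCACTT/0: at [1, 153] ⇒ [1, 153]

All cut coordinates (distinct, sorted): [1, 12, 20, 28, 41, 50, 69, 80, 90, 99, 111, 136, 144, 153, 169, 178]

Fragments:
  [0,1): 1 bp
  [1,12): 11 bp
  [12,20): 8 bp
  [20,28): 8 bp
  [28,41): 13 bp
  [41,50): 9 bp
  [50,69): 19 bp
  [69,80): 11 bp
  [80,90): 10 bp
  [90,99): 9 bp
  [99,111): 12 bp
  [111,136): 25 bp
  [136,144): 8 bp
  [144,153): 9 bp
  [153,169): 16 bp
  [169,178): 9 bp
  [178,192): 14 bp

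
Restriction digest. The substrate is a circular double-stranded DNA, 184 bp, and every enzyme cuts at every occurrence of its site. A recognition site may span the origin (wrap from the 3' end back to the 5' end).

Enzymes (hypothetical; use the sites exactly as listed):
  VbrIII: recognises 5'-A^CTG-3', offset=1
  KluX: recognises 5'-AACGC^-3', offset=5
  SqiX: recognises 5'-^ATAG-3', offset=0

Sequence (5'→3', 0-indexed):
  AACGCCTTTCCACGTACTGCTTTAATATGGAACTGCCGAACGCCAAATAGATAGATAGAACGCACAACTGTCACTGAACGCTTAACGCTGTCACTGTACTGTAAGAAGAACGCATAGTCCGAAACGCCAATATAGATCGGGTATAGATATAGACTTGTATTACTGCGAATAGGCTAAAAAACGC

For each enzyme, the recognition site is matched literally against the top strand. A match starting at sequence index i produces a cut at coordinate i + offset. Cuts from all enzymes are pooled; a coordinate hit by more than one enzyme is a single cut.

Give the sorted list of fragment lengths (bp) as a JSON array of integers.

Scan for sites:
  VbrIII ACTG/1: at [15, 31, 66, 72, 92, 97, 161] ⇒ [16, 32, 67, 73, 93, 98, 162]
  KluX AACGC/5: at [0, 38, 58, 76, 83, 108, 122, 179] ⇒ [0, 5, 43, 63, 81, 88, 113, 127]
  SqiX ATAG/0: at [46, 50, 54, 113, 131, 142, 148, 168] ⇒ [46, 50, 54, 113, 131, 142, 148, 168]

Pooled cuts: [0, 5, 16, 32, 43, 46, 50, 54, 63, 67, 73, 81, 88, 93, 98, 113, 127, 131, 142, 148, 162, 168]

Fragment lengths:
  0→5: 5 bp
  5→16: 11 bp
  16→32: 16 bp
  32→43: 11 bp
  43→46: 3 bp
  46→50: 4 bp
  50→54: 4 bp
  54→63: 9 bp
  63→67: 4 bp
  67→73: 6 bp
  73→81: 8 bp
  81→88: 7 bp
  88→93: 5 bp
  93→98: 5 bp
  98→113: 15 bp
  113→127: 14 bp
  127→131: 4 bp
  131→142: 11 bp
  142→148: 6 bp
  148→162: 14 bp
  162→168: 6 bp
  168→0 (wrap): 184-168+0 = 16 bp

[3,4,4,4,4,5,5,5,6,6,6,7,8,9,11,11,11,14,14,15,16,16]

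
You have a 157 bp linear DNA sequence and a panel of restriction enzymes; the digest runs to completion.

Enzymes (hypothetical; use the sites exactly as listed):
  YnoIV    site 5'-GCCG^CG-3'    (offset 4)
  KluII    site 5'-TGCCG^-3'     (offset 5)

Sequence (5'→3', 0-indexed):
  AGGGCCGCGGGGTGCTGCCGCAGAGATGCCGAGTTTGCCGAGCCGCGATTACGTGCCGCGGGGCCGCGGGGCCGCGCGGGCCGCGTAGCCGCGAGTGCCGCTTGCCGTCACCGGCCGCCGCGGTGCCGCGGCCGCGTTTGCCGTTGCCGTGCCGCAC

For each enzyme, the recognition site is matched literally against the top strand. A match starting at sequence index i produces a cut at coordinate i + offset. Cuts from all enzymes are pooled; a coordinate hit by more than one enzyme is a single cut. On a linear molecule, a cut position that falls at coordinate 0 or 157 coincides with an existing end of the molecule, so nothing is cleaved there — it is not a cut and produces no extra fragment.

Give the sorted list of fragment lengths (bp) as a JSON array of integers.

[3,5,5,6,6,7,7,8,8,8,8,9,9,9,9,11,13,13,13]

Per-enzyme occurrences:
  YnoIV GCCGCG/4: at [3, 41, 54, 62, 70, 79, 87, 116, 124, 130] ⇒ [7, 45, 58, 66, 74, 83, 91, 120, 128, 134]
  KluII TGCCG/5: at [15, 26, 35, 53, 95, 102, 123, 138, 144, 149] ⇒ [20, 31, 40, 58, 100, 107, 128, 143, 149, 154]

Pooled cuts: [7, 20, 31, 40, 45, 58, 66, 74, 83, 91, 100, 107, 120, 128, 134, 143, 149, 154]

Fragment lengths:
  [0,7): 7 bp
  [7,20): 13 bp
  [20,31): 11 bp
  [31,40): 9 bp
  [40,45): 5 bp
  [45,58): 13 bp
  [58,66): 8 bp
  [66,74): 8 bp
  [74,83): 9 bp
  [83,91): 8 bp
  [91,100): 9 bp
  [100,107): 7 bp
  [107,120): 13 bp
  [120,128): 8 bp
  [128,134): 6 bp
  [134,143): 9 bp
  [143,149): 6 bp
  [149,154): 5 bp
  [154,157): 3 bp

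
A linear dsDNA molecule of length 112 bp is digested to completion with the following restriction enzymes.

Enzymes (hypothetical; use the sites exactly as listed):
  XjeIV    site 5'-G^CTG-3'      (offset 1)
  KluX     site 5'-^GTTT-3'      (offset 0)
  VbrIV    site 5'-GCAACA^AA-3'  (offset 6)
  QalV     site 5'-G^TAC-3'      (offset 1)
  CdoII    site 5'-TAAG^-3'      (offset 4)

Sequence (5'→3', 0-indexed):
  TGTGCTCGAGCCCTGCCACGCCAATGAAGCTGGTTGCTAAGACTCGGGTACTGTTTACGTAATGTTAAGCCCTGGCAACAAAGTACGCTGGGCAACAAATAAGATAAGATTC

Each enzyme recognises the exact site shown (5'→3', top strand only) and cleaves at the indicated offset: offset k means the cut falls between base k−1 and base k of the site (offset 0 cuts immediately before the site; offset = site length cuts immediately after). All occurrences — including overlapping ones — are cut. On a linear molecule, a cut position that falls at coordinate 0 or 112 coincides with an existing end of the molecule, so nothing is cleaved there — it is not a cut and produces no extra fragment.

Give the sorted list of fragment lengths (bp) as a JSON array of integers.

Per-enzyme occurrences:
  XjeIV (GCTG, off=1): starts [28, 86] → cuts [29, 87]
  KluX (GTTT, off=0): starts [52] → cuts [52]
  VbrIV (GCAACAAA, off=6): starts [74, 91] → cuts [80, 97]
  QalV (GTAC, off=1): starts [47, 82] → cuts [48, 83]
  CdoII (TAAG, off=4): starts [37, 65, 99, 104] → cuts [41, 69, 103, 108]

All cut coordinates (distinct, sorted): [29, 41, 48, 52, 69, 80, 83, 87, 97, 103, 108]

Fragment lengths:
  [0,29): 29 bp
  [29,41): 12 bp
  [41,48): 7 bp
  [48,52): 4 bp
  [52,69): 17 bp
  [69,80): 11 bp
  [80,83): 3 bp
  [83,87): 4 bp
  [87,97): 10 bp
  [97,103): 6 bp
  [103,108): 5 bp
  [108,112): 4 bp

[3,4,4,4,5,6,7,10,11,12,17,29]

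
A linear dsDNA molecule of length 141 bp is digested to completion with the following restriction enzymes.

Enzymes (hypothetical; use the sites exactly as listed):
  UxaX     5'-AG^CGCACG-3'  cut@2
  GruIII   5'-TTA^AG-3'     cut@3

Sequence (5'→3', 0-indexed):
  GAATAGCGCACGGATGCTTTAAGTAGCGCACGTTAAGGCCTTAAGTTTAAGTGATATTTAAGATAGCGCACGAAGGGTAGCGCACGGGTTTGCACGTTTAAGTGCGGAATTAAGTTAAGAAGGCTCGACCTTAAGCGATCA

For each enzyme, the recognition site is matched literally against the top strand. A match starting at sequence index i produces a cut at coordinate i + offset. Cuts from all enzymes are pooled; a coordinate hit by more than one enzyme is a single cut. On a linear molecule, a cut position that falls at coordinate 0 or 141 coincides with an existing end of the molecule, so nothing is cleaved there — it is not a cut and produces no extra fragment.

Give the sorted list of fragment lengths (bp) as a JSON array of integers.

Site scan:
  UxaX AGCGCACG/2: at [4, 24, 64, 78] ⇒ [6, 26, 66, 80]
  GruIII TTAAG/3: at [18, 32, 40, 46, 57, 97, 109, 114, 130] ⇒ [21, 35, 43, 49, 60, 100, 112, 117, 133]

Pooled cuts: [6, 21, 26, 35, 43, 49, 60, 66, 80, 100, 112, 117, 133]

Fragments:
  [0,6): 6 bp
  [6,21): 15 bp
  [21,26): 5 bp
  [26,35): 9 bp
  [35,43): 8 bp
  [43,49): 6 bp
  [49,60): 11 bp
  [60,66): 6 bp
  [66,80): 14 bp
  [80,100): 20 bp
  [100,112): 12 bp
  [112,117): 5 bp
  [117,133): 16 bp
  [133,141): 8 bp

[5,5,6,6,6,8,8,9,11,12,14,15,16,20]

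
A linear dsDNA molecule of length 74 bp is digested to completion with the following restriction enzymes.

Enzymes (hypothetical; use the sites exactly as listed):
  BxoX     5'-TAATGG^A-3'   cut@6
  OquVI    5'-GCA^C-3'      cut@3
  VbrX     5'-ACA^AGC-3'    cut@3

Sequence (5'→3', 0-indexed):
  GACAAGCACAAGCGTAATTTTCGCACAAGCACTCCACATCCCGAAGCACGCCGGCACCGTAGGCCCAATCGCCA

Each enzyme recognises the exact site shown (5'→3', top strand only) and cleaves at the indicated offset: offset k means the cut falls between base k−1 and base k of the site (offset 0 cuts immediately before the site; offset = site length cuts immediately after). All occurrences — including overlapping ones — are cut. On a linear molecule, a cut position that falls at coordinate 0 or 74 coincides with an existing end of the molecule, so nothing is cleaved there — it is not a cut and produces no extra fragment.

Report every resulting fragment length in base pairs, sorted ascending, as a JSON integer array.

[2,2,4,4,4,8,15,17,18]

Per-enzyme occurrences:
  BxoX (TAATGGA, off=6): no sites
  OquVI (GCAC, off=3): starts [5, 22, 28, 45, 53] → cuts [8, 25, 31, 48, 56]
  VbrX (ACAAGC, off=3): starts [1, 7, 24] → cuts [4, 10, 27]

All cut coordinates (distinct, sorted): [4, 8, 10, 25, 27, 31, 48, 56]

Fragment lengths:
  [0,4): 4 bp
  [4,8): 4 bp
  [8,10): 2 bp
  [10,25): 15 bp
  [25,27): 2 bp
  [27,31): 4 bp
  [31,48): 17 bp
  [48,56): 8 bp
  [56,74): 18 bp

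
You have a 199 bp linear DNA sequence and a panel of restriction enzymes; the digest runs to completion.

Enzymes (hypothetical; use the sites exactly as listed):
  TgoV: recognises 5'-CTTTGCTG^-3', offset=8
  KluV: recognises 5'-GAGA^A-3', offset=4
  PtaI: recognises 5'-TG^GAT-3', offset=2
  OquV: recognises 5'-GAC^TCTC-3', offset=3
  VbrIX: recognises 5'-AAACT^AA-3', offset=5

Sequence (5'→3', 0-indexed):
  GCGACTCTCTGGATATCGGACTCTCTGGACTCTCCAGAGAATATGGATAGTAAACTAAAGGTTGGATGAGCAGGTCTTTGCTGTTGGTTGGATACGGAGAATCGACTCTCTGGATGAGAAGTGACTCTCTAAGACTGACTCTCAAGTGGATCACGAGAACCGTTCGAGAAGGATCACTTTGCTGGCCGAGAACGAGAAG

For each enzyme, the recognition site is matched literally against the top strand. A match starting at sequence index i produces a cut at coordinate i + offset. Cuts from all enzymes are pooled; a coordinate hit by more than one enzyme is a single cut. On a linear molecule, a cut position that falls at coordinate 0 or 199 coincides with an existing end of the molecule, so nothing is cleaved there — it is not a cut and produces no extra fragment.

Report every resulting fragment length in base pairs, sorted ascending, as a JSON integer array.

Per-enzyme occurrences:
  TgoV (CTTTGCTG, off=8): starts [75, 176] → cuts [83, 184]
  KluV (GAGAA, off=4): starts [36, 96, 115, 154, 165, 187, 193] → cuts [40, 100, 119, 158, 169, 191, 197]
  PtaI (TGGAT, off=2): starts [9, 43, 62, 88, 110, 146] → cuts [11, 45, 64, 90, 112, 148]
  OquV (GACTCTC, off=3): starts [2, 18, 27, 103, 122, 136] → cuts [5, 21, 30, 106, 125, 139]
  VbrIX (AAACTAA, off=5): starts [51] → cuts [56]

Pooled cuts: [5, 11, 21, 30, 40, 45, 56, 64, 83, 90, 100, 106, 112, 119, 125, 139, 148, 158, 169, 184, 191, 197]

Fragments:
  [0,5): 5 bp
  [5,11): 6 bp
  [11,21): 10 bp
  [21,30): 9 bp
  [30,40): 10 bp
  [40,45): 5 bp
  [45,56): 11 bp
  [56,64): 8 bp
  [64,83): 19 bp
  [83,90): 7 bp
  [90,100): 10 bp
  [100,106): 6 bp
  [106,112): 6 bp
  [112,119): 7 bp
  [119,125): 6 bp
  [125,139): 14 bp
  [139,148): 9 bp
  [148,158): 10 bp
  [158,169): 11 bp
  [169,184): 15 bp
  [184,191): 7 bp
  [191,197): 6 bp
  [197,199): 2 bp

[2,5,5,6,6,6,6,6,7,7,7,8,9,9,10,10,10,10,11,11,14,15,19]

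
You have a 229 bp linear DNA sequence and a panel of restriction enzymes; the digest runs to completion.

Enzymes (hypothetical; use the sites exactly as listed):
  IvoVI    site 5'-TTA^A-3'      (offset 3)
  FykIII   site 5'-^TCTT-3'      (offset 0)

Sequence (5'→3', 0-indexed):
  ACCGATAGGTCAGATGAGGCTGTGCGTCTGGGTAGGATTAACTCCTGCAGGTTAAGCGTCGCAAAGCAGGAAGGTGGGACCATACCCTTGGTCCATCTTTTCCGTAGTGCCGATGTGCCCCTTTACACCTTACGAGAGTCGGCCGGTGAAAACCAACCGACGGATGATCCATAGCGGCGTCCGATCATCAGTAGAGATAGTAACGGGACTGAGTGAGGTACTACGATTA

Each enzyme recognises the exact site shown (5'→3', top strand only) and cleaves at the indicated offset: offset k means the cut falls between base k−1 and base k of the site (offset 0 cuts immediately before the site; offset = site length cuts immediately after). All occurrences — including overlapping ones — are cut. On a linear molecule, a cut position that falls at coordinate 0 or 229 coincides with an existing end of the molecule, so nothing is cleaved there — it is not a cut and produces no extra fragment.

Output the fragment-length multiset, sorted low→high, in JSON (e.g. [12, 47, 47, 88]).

[14,40,41,134]

Per-enzyme occurrences:
  IvoVI TTAA/3: at [37, 51] ⇒ [40, 54]
  FykIII TCTT/0: at [95] ⇒ [95]

All cut coordinates (distinct, sorted): [40, 54, 95]

Fragment lengths:
  [0,40): 40 bp
  [40,54): 14 bp
  [54,95): 41 bp
  [95,229): 134 bp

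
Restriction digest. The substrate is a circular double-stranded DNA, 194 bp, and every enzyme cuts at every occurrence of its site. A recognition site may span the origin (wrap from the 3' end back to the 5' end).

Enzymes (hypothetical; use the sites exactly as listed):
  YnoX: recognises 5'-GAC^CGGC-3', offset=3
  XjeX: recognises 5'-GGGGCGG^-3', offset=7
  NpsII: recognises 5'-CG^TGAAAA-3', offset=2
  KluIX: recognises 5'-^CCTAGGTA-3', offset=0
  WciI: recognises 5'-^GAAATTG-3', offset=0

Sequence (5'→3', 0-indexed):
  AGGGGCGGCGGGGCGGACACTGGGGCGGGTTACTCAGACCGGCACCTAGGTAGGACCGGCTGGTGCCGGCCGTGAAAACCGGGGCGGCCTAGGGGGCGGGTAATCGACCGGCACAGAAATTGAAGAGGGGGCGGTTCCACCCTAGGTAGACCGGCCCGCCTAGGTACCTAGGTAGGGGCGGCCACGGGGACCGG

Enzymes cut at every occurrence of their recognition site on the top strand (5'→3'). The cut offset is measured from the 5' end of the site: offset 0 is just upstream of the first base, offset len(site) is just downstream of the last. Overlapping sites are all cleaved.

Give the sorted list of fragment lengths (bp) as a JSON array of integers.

Per-enzyme occurrences:
  YnoX GACCGGC/3: at [36, 53, 105, 148] ⇒ [39, 56, 108, 151]
  XjeX GGGGCGG/7: at [1, 9, 21, 80, 92, 127, 174] ⇒ [8, 16, 28, 87, 99, 134, 181]
  NpsII CGTGAAAA/2: at [70] ⇒ [72]
  KluIX CCTAGGTA/0: at [44, 140, 158, 166] ⇒ [44, 140, 158, 166]
  WciI GAAATTG/0: at [115] ⇒ [115]

All cut coordinates (distinct, sorted): [8, 16, 28, 39, 44, 56, 72, 87, 99, 108, 115, 134, 140, 151, 158, 166, 181]

Fragment lengths:
  8→16: 8 bp
  16→28: 12 bp
  28→39: 11 bp
  39→44: 5 bp
  44→56: 12 bp
  56→72: 16 bp
  72→87: 15 bp
  87→99: 12 bp
  99→108: 9 bp
  108→115: 7 bp
  115→134: 19 bp
  134→140: 6 bp
  140→151: 11 bp
  151→158: 7 bp
  158→166: 8 bp
  166→181: 15 bp
  181→8 (wrap): 194-181+8 = 21 bp

[5,6,7,7,8,8,9,11,11,12,12,12,15,15,16,19,21]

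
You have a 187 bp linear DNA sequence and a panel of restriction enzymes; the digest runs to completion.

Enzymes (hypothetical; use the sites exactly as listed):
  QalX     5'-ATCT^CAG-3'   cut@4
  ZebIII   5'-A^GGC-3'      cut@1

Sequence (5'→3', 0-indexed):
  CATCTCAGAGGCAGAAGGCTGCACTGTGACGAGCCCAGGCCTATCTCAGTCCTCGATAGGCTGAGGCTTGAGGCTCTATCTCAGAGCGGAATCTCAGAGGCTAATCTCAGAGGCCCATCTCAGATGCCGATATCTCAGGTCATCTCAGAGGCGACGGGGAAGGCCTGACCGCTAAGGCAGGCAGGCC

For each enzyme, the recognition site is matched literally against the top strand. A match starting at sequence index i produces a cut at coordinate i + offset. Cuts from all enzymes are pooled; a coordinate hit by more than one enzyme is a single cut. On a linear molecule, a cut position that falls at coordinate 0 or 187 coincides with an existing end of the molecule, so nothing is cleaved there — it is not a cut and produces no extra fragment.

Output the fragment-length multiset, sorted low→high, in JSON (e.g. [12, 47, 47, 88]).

Site scan:
  QalX ATCTCAG/4: at [1, 42, 77, 90, 103, 116, 131, 141] ⇒ [5, 46, 81, 94, 107, 120, 135, 145]
  ZebIII AGGC/1: at [8, 15, 36, 57, 63, 70, 97, 110, 148, 160, 174, 178, 182] ⇒ [9, 16, 37, 58, 64, 71, 98, 111, 149, 161, 175, 179, 183]

Pooled cuts: [5, 9, 16, 37, 46, 58, 64, 71, 81, 94, 98, 107, 111, 120, 135, 145, 149, 161, 175, 179, 183]

Fragment lengths:
  [0,5): 5 bp
  [5,9): 4 bp
  [9,16): 7 bp
  [16,37): 21 bp
  [37,46): 9 bp
  [46,58): 12 bp
  [58,64): 6 bp
  [64,71): 7 bp
  [71,81): 10 bp
  [81,94): 13 bp
  [94,98): 4 bp
  [98,107): 9 bp
  [107,111): 4 bp
  [111,120): 9 bp
  [120,135): 15 bp
  [135,145): 10 bp
  [145,149): 4 bp
  [149,161): 12 bp
  [161,175): 14 bp
  [175,179): 4 bp
  [179,183): 4 bp
  [183,187): 4 bp

[4,4,4,4,4,4,4,5,6,7,7,9,9,9,10,10,12,12,13,14,15,21]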